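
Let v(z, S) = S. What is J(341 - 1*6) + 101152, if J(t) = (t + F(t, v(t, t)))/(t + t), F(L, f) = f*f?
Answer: 101320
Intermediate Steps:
F(L, f) = f²
J(t) = (t + t²)/(2*t) (J(t) = (t + t²)/(t + t) = (t + t²)/((2*t)) = (t + t²)*(1/(2*t)) = (t + t²)/(2*t))
J(341 - 1*6) + 101152 = (½ + (341 - 1*6)/2) + 101152 = (½ + (341 - 6)/2) + 101152 = (½ + (½)*335) + 101152 = (½ + 335/2) + 101152 = 168 + 101152 = 101320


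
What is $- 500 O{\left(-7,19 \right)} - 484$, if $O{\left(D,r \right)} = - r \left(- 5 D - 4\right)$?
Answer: $294016$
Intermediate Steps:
$O{\left(D,r \right)} = - r \left(-4 - 5 D\right)$
$- 500 O{\left(-7,19 \right)} - 484 = - 500 \cdot 19 \left(4 + 5 \left(-7\right)\right) - 484 = - 500 \cdot 19 \left(4 - 35\right) - 484 = - 500 \cdot 19 \left(-31\right) - 484 = \left(-500\right) \left(-589\right) - 484 = 294500 - 484 = 294016$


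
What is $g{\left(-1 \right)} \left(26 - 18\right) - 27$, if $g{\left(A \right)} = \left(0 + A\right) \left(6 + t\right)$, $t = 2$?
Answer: $-91$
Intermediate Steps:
$g{\left(A \right)} = 8 A$ ($g{\left(A \right)} = \left(0 + A\right) \left(6 + 2\right) = A 8 = 8 A$)
$g{\left(-1 \right)} \left(26 - 18\right) - 27 = 8 \left(-1\right) \left(26 - 18\right) - 27 = \left(-8\right) 8 - 27 = -64 - 27 = -91$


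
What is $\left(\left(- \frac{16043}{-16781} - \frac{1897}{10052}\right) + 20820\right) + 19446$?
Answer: $\frac{970329069353}{24097516} \approx 40267.0$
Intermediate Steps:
$\left(\left(- \frac{16043}{-16781} - \frac{1897}{10052}\right) + 20820\right) + 19446 = \left(\left(\left(-16043\right) \left(- \frac{1}{16781}\right) - \frac{271}{1436}\right) + 20820\right) + 19446 = \left(\left(\frac{16043}{16781} - \frac{271}{1436}\right) + 20820\right) + 19446 = \left(\frac{18490097}{24097516} + 20820\right) + 19446 = \frac{501728773217}{24097516} + 19446 = \frac{970329069353}{24097516}$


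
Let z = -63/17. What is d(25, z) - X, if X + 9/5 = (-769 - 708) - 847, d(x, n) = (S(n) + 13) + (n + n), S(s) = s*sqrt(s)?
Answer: 198168/85 - 189*I*sqrt(119)/289 ≈ 2331.4 - 7.1341*I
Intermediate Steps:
S(s) = s**(3/2)
z = -63/17 (z = -63*1/17 = -63/17 ≈ -3.7059)
d(x, n) = 13 + n**(3/2) + 2*n (d(x, n) = (n**(3/2) + 13) + (n + n) = (13 + n**(3/2)) + 2*n = 13 + n**(3/2) + 2*n)
X = -11629/5 (X = -9/5 + ((-769 - 708) - 847) = -9/5 + (-1477 - 847) = -9/5 - 2324 = -11629/5 ≈ -2325.8)
d(25, z) - X = (13 + (-63/17)**(3/2) + 2*(-63/17)) - 1*(-11629/5) = (13 - 189*I*sqrt(119)/289 - 126/17) + 11629/5 = (95/17 - 189*I*sqrt(119)/289) + 11629/5 = 198168/85 - 189*I*sqrt(119)/289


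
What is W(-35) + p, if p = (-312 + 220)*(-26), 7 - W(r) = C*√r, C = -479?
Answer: 2399 + 479*I*√35 ≈ 2399.0 + 2833.8*I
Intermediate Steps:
W(r) = 7 + 479*√r (W(r) = 7 - (-479)*√r = 7 + 479*√r)
p = 2392 (p = -92*(-26) = 2392)
W(-35) + p = (7 + 479*√(-35)) + 2392 = (7 + 479*(I*√35)) + 2392 = (7 + 479*I*√35) + 2392 = 2399 + 479*I*√35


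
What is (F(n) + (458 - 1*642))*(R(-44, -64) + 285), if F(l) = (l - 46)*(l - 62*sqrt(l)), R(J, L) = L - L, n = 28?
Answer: -196080 + 636120*sqrt(7) ≈ 1.4869e+6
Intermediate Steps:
R(J, L) = 0
F(l) = (-46 + l)*(l - 62*sqrt(l))
(F(n) + (458 - 1*642))*(R(-44, -64) + 285) = ((28**2 - 3472*sqrt(7) - 46*28 + 2852*sqrt(28)) + (458 - 1*642))*(0 + 285) = ((784 - 3472*sqrt(7) - 1288 + 2852*(2*sqrt(7))) + (458 - 642))*285 = ((784 - 3472*sqrt(7) - 1288 + 5704*sqrt(7)) - 184)*285 = ((-504 + 2232*sqrt(7)) - 184)*285 = (-688 + 2232*sqrt(7))*285 = -196080 + 636120*sqrt(7)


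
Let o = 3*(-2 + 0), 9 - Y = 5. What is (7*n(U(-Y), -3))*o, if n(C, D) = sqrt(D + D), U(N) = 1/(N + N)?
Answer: -42*I*sqrt(6) ≈ -102.88*I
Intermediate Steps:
Y = 4 (Y = 9 - 1*5 = 9 - 5 = 4)
o = -6 (o = 3*(-2) = -6)
U(N) = 1/(2*N)
n(C, D) = sqrt(2)*sqrt(D) (n(C, D) = sqrt(2*D) = sqrt(2)*sqrt(D))
(7*n(U(-Y), -3))*o = (7*(sqrt(2)*sqrt(-3)))*(-6) = (7*(sqrt(2)*(I*sqrt(3))))*(-6) = (7*(I*sqrt(6)))*(-6) = (7*I*sqrt(6))*(-6) = -42*I*sqrt(6)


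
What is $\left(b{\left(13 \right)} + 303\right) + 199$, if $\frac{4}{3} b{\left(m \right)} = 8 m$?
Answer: $580$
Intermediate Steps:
$b{\left(m \right)} = 6 m$ ($b{\left(m \right)} = \frac{3 \cdot 8 m}{4} = 6 m$)
$\left(b{\left(13 \right)} + 303\right) + 199 = \left(6 \cdot 13 + 303\right) + 199 = \left(78 + 303\right) + 199 = 381 + 199 = 580$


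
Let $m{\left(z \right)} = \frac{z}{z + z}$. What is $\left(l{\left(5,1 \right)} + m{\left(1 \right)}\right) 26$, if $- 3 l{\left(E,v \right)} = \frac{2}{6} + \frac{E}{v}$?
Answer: $- \frac{299}{9} \approx -33.222$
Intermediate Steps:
$l{\left(E,v \right)} = - \frac{1}{9} - \frac{E}{3 v}$ ($l{\left(E,v \right)} = - \frac{\frac{2}{6} + \frac{E}{v}}{3} = - \frac{2 \cdot \frac{1}{6} + \frac{E}{v}}{3} = - \frac{\frac{1}{3} + \frac{E}{v}}{3} = - \frac{1}{9} - \frac{E}{3 v}$)
$m{\left(z \right)} = \frac{1}{2}$ ($m{\left(z \right)} = \frac{z}{2 z} = \frac{1}{2 z} z = \frac{1}{2}$)
$\left(l{\left(5,1 \right)} + m{\left(1 \right)}\right) 26 = \left(\frac{\left(-1\right) 1 - 15}{9 \cdot 1} + \frac{1}{2}\right) 26 = \left(\frac{1}{9} \cdot 1 \left(-1 - 15\right) + \frac{1}{2}\right) 26 = \left(\frac{1}{9} \cdot 1 \left(-16\right) + \frac{1}{2}\right) 26 = \left(- \frac{16}{9} + \frac{1}{2}\right) 26 = \left(- \frac{23}{18}\right) 26 = - \frac{299}{9}$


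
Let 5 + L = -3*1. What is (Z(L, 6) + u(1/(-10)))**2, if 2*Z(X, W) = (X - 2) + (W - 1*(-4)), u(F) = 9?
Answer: 81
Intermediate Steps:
L = -8 (L = -5 - 3*1 = -5 - 3 = -8)
Z(X, W) = 1 + W/2 + X/2 (Z(X, W) = ((X - 2) + (W - 1*(-4)))/2 = ((-2 + X) + (W + 4))/2 = ((-2 + X) + (4 + W))/2 = (2 + W + X)/2 = 1 + W/2 + X/2)
(Z(L, 6) + u(1/(-10)))**2 = ((1 + (1/2)*6 + (1/2)*(-8)) + 9)**2 = ((1 + 3 - 4) + 9)**2 = (0 + 9)**2 = 9**2 = 81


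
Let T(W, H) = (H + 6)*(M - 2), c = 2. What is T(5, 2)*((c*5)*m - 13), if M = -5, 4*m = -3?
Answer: 1148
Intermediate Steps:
m = -¾ (m = (¼)*(-3) = -¾ ≈ -0.75000)
T(W, H) = -42 - 7*H (T(W, H) = (H + 6)*(-5 - 2) = (6 + H)*(-7) = -42 - 7*H)
T(5, 2)*((c*5)*m - 13) = (-42 - 7*2)*((2*5)*(-¾) - 13) = (-42 - 14)*(10*(-¾) - 13) = -56*(-15/2 - 13) = -56*(-41/2) = 1148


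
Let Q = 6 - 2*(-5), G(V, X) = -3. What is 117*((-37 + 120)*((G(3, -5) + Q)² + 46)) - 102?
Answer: 2087763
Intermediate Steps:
Q = 16 (Q = 6 + 10 = 16)
117*((-37 + 120)*((G(3, -5) + Q)² + 46)) - 102 = 117*((-37 + 120)*((-3 + 16)² + 46)) - 102 = 117*(83*(13² + 46)) - 102 = 117*(83*(169 + 46)) - 102 = 117*(83*215) - 102 = 117*17845 - 102 = 2087865 - 102 = 2087763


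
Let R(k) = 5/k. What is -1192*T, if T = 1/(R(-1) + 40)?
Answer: -1192/35 ≈ -34.057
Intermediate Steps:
T = 1/35 (T = 1/(5/(-1) + 40) = 1/(5*(-1) + 40) = 1/(-5 + 40) = 1/35 ≈ 0.028571)
-1192*T = -1192*1/35 = -1192/35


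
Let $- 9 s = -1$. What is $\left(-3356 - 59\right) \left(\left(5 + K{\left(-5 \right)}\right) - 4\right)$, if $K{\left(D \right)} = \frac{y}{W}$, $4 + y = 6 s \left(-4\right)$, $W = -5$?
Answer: $- \frac{23905}{3} \approx -7968.3$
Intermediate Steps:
$s = \frac{1}{9}$ ($s = \left(- \frac{1}{9}\right) \left(-1\right) = \frac{1}{9} \approx 0.11111$)
$y = - \frac{20}{3}$ ($y = -4 + 6 \cdot \frac{1}{9} \left(-4\right) = -4 + \frac{2}{3} \left(-4\right) = -4 - \frac{8}{3} = - \frac{20}{3} \approx -6.6667$)
$K{\left(D \right)} = \frac{4}{3}$ ($K{\left(D \right)} = - \frac{20}{3 \left(-5\right)} = \left(- \frac{20}{3}\right) \left(- \frac{1}{5}\right) = \frac{4}{3}$)
$\left(-3356 - 59\right) \left(\left(5 + K{\left(-5 \right)}\right) - 4\right) = \left(-3356 - 59\right) \left(\left(5 + \frac{4}{3}\right) - 4\right) = - 3415 \left(\frac{19}{3} - 4\right) = \left(-3415\right) \frac{7}{3} = - \frac{23905}{3}$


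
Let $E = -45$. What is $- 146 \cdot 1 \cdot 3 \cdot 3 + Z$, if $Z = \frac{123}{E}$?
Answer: $- \frac{19751}{15} \approx -1316.7$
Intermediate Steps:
$Z = - \frac{41}{15}$ ($Z = \frac{123}{-45} = 123 \left(- \frac{1}{45}\right) = - \frac{41}{15} \approx -2.7333$)
$- 146 \cdot 1 \cdot 3 \cdot 3 + Z = - 146 \cdot 1 \cdot 3 \cdot 3 - \frac{41}{15} = - 146 \cdot 3 \cdot 3 - \frac{41}{15} = \left(-146\right) 9 - \frac{41}{15} = -1314 - \frac{41}{15} = - \frac{19751}{15}$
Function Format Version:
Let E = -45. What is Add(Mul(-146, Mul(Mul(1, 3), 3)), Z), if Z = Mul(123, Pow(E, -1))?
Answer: Rational(-19751, 15) ≈ -1316.7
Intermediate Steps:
Z = Rational(-41, 15) (Z = Mul(123, Pow(-45, -1)) = Mul(123, Rational(-1, 45)) = Rational(-41, 15) ≈ -2.7333)
Add(Mul(-146, Mul(Mul(1, 3), 3)), Z) = Add(Mul(-146, Mul(Mul(1, 3), 3)), Rational(-41, 15)) = Add(Mul(-146, Mul(3, 3)), Rational(-41, 15)) = Add(Mul(-146, 9), Rational(-41, 15)) = Add(-1314, Rational(-41, 15)) = Rational(-19751, 15)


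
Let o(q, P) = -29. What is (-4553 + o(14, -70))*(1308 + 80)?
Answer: -6359816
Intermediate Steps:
(-4553 + o(14, -70))*(1308 + 80) = (-4553 - 29)*(1308 + 80) = -4582*1388 = -6359816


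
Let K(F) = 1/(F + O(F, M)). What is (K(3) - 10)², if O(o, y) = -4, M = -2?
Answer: 121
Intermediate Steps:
K(F) = 1/(-4 + F) (K(F) = 1/(F - 4) = 1/(-4 + F))
(K(3) - 10)² = (1/(-4 + 3) - 10)² = (1/(-1) - 10)² = (-1 - 10)² = (-11)² = 121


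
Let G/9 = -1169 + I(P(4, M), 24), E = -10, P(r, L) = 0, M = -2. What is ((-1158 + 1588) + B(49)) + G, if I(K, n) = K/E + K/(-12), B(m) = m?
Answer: -10042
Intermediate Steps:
I(K, n) = -11*K/60 (I(K, n) = K/(-10) + K/(-12) = K*(-1/10) + K*(-1/12) = -K/10 - K/12 = -11*K/60)
G = -10521 (G = 9*(-1169 - 11/60*0) = 9*(-1169 + 0) = 9*(-1169) = -10521)
((-1158 + 1588) + B(49)) + G = ((-1158 + 1588) + 49) - 10521 = (430 + 49) - 10521 = 479 - 10521 = -10042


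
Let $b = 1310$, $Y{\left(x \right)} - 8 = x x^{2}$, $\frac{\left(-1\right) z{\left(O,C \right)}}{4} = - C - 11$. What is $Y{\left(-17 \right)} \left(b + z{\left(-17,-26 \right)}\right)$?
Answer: $-6131250$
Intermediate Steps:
$z{\left(O,C \right)} = 44 + 4 C$ ($z{\left(O,C \right)} = - 4 \left(- C - 11\right) = - 4 \left(-11 - C\right) = 44 + 4 C$)
$Y{\left(x \right)} = 8 + x^{3}$ ($Y{\left(x \right)} = 8 + x x^{2} = 8 + x^{3}$)
$Y{\left(-17 \right)} \left(b + z{\left(-17,-26 \right)}\right) = \left(8 + \left(-17\right)^{3}\right) \left(1310 + \left(44 + 4 \left(-26\right)\right)\right) = \left(8 - 4913\right) \left(1310 + \left(44 - 104\right)\right) = - 4905 \left(1310 - 60\right) = \left(-4905\right) 1250 = -6131250$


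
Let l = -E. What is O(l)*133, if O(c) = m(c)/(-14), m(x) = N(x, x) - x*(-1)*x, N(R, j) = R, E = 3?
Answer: -57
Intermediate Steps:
l = -3 (l = -1*3 = -3)
m(x) = x + x² (m(x) = x - x*(-1)*x = x - (-x)*x = x - (-1)*x² = x + x²)
O(c) = -c*(1 + c)/14 (O(c) = (c*(1 + c))/(-14) = (c*(1 + c))*(-1/14) = -c*(1 + c)/14)
O(l)*133 = ((1/14)*(-3)*(-1 - 1*(-3)))*133 = ((1/14)*(-3)*(-1 + 3))*133 = ((1/14)*(-3)*2)*133 = -3/7*133 = -57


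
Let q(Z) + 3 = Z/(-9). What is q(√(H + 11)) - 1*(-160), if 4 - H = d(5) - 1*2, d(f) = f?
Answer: 157 - 2*√3/9 ≈ 156.61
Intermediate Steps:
H = 1 (H = 4 - (5 - 1*2) = 4 - (5 - 2) = 4 - 1*3 = 4 - 3 = 1)
q(Z) = -3 - Z/9 (q(Z) = -3 + Z/(-9) = -3 + Z*(-⅑) = -3 - Z/9)
q(√(H + 11)) - 1*(-160) = (-3 - √(1 + 11)/9) - 1*(-160) = (-3 - 2*√3/9) + 160 = 157 - 2*√3/9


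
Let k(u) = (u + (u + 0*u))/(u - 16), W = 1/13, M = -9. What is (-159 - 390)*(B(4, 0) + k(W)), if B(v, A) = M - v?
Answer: 164273/23 ≈ 7142.3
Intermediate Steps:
W = 1/13 ≈ 0.076923
B(v, A) = -9 - v
k(u) = 2*u/(-16 + u) (k(u) = (u + (u + 0))/(-16 + u) = (u + u)/(-16 + u) = (2*u)/(-16 + u) = 2*u/(-16 + u))
(-159 - 390)*(B(4, 0) + k(W)) = (-159 - 390)*((-9 - 1*4) + 2*(1/13)/(-16 + 1/13)) = -549*((-9 - 4) + 2*(1/13)/(-207/13)) = -549*(-13 + 2*(1/13)*(-13/207)) = -549*(-13 - 2/207) = -549*(-2693/207) = 164273/23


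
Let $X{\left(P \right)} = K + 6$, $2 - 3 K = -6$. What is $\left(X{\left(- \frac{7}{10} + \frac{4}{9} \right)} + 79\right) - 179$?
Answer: $- \frac{274}{3} \approx -91.333$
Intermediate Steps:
$K = \frac{8}{3}$ ($K = \frac{2}{3} - -2 = \frac{2}{3} + 2 = \frac{8}{3} \approx 2.6667$)
$X{\left(P \right)} = \frac{26}{3}$ ($X{\left(P \right)} = \frac{8}{3} + 6 = \frac{26}{3}$)
$\left(X{\left(- \frac{7}{10} + \frac{4}{9} \right)} + 79\right) - 179 = \left(\frac{26}{3} + 79\right) - 179 = \frac{263}{3} - 179 = - \frac{274}{3}$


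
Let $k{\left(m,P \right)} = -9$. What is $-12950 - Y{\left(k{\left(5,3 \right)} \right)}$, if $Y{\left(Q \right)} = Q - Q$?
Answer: $-12950$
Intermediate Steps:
$Y{\left(Q \right)} = 0$
$-12950 - Y{\left(k{\left(5,3 \right)} \right)} = -12950 - 0 = -12950 + 0 = -12950$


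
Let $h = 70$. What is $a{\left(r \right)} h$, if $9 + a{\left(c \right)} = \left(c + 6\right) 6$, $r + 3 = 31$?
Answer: $13650$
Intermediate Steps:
$r = 28$ ($r = -3 + 31 = 28$)
$a{\left(c \right)} = 27 + 6 c$ ($a{\left(c \right)} = -9 + \left(c + 6\right) 6 = -9 + \left(6 + c\right) 6 = -9 + \left(36 + 6 c\right) = 27 + 6 c$)
$a{\left(r \right)} h = \left(27 + 6 \cdot 28\right) 70 = \left(27 + 168\right) 70 = 195 \cdot 70 = 13650$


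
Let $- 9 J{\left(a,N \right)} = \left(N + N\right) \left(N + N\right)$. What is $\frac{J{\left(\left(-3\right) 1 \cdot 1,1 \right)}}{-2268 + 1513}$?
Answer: $\frac{4}{6795} \approx 0.00058867$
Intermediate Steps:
$J{\left(a,N \right)} = - \frac{4 N^{2}}{9}$ ($J{\left(a,N \right)} = - \frac{\left(N + N\right) \left(N + N\right)}{9} = - \frac{2 N 2 N}{9} = - \frac{4 N^{2}}{9}$)
$\frac{J{\left(\left(-3\right) 1 \cdot 1,1 \right)}}{-2268 + 1513} = \frac{\left(- \frac{4}{9}\right) 1^{2}}{-2268 + 1513} = \frac{\left(- \frac{4}{9}\right) 1}{-755} = \left(- \frac{4}{9}\right) \left(- \frac{1}{755}\right) = \frac{4}{6795}$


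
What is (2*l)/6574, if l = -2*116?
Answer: -232/3287 ≈ -0.070581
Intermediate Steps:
l = -232
(2*l)/6574 = (2*(-232))/6574 = -464*1/6574 = -232/3287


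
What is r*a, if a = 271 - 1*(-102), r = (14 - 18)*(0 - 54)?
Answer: 80568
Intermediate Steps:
r = 216 (r = -4*(-54) = 216)
a = 373 (a = 271 + 102 = 373)
r*a = 216*373 = 80568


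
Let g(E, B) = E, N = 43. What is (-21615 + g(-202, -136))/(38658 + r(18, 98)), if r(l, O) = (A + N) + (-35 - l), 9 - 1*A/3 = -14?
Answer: -21817/38717 ≈ -0.56350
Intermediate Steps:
A = 69 (A = 27 - 3*(-14) = 27 + 42 = 69)
r(l, O) = 77 - l (r(l, O) = (69 + 43) + (-35 - l) = 112 + (-35 - l) = 77 - l)
(-21615 + g(-202, -136))/(38658 + r(18, 98)) = (-21615 - 202)/(38658 + (77 - 1*18)) = -21817/(38658 + (77 - 18)) = -21817/(38658 + 59) = -21817/38717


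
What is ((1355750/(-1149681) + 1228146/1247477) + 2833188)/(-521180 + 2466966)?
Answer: 2031679831963054516/1395323729041683441 ≈ 1.4561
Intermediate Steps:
((1355750/(-1149681) + 1228146/1247477) + 2833188)/(-521180 + 2466966) = ((1355750*(-1/1149681) + 1228146*(1/1247477)) + 2833188)/1945786 = ((-1355750/1149681 + 1228146/1247477) + 2833188)*(1/1945786) = (-279290821324/1434200604837 + 2833188)*(1/1945786) = (4063359663926109032/1434200604837)*(1/1945786) = 2031679831963054516/1395323729041683441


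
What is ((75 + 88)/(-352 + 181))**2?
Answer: 26569/29241 ≈ 0.90862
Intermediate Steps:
((75 + 88)/(-352 + 181))**2 = (163/(-171))**2 = (163*(-1/171))**2 = (-163/171)**2 = 26569/29241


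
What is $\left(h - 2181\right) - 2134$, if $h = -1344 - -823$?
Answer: $-4836$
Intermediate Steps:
$h = -521$ ($h = -1344 + 823 = -521$)
$\left(h - 2181\right) - 2134 = \left(-521 - 2181\right) - 2134 = -2702 - 2134 = -4836$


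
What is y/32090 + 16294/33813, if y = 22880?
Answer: 129651590/108505917 ≈ 1.1949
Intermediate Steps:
y/32090 + 16294/33813 = 22880/32090 + 16294/33813 = 22880*(1/32090) + 16294*(1/33813) = 2288/3209 + 16294/33813 = 129651590/108505917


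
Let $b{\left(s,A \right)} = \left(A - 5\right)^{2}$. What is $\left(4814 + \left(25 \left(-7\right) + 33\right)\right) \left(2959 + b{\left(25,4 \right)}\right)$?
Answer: $13829120$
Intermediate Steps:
$b{\left(s,A \right)} = \left(-5 + A\right)^{2}$
$\left(4814 + \left(25 \left(-7\right) + 33\right)\right) \left(2959 + b{\left(25,4 \right)}\right) = \left(4814 + \left(25 \left(-7\right) + 33\right)\right) \left(2959 + \left(-5 + 4\right)^{2}\right) = \left(4814 + \left(-175 + 33\right)\right) \left(2959 + \left(-1\right)^{2}\right) = \left(4814 - 142\right) \left(2959 + 1\right) = 4672 \cdot 2960 = 13829120$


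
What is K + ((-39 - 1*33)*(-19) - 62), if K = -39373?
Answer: -38067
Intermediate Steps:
K + ((-39 - 1*33)*(-19) - 62) = -39373 + ((-39 - 1*33)*(-19) - 62) = -39373 + ((-39 - 33)*(-19) - 62) = -39373 + (-72*(-19) - 62) = -39373 + (1368 - 62) = -39373 + 1306 = -38067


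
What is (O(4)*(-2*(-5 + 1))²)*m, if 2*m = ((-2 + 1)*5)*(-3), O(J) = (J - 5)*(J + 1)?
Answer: -2400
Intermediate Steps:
O(J) = (1 + J)*(-5 + J) (O(J) = (-5 + J)*(1 + J) = (1 + J)*(-5 + J))
m = 15/2 (m = (((-2 + 1)*5)*(-3))/2 = (-1*5*(-3))/2 = (-5*(-3))/2 = (½)*15 = 15/2 ≈ 7.5000)
(O(4)*(-2*(-5 + 1))²)*m = ((-5 + 4² - 4*4)*(-2*(-5 + 1))²)*(15/2) = ((-5 + 16 - 16)*(-2*(-4))²)*(15/2) = -5*8²*(15/2) = -5*64*(15/2) = -320*15/2 = -2400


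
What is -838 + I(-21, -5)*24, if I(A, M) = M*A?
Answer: 1682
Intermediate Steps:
I(A, M) = A*M
-838 + I(-21, -5)*24 = -838 - 21*(-5)*24 = -838 + 105*24 = -838 + 2520 = 1682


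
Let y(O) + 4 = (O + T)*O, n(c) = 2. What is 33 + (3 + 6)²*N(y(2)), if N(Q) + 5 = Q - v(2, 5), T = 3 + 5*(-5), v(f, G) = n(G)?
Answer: -4098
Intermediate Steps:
v(f, G) = 2
T = -22 (T = 3 - 25 = -22)
y(O) = -4 + O*(-22 + O) (y(O) = -4 + (O - 22)*O = -4 + (-22 + O)*O = -4 + O*(-22 + O))
N(Q) = -7 + Q (N(Q) = -5 + (Q - 1*2) = -5 + (Q - 2) = -5 + (-2 + Q) = -7 + Q)
33 + (3 + 6)²*N(y(2)) = 33 + (3 + 6)²*(-7 + (-4 + 2² - 22*2)) = 33 + 9²*(-7 + (-4 + 4 - 44)) = 33 + 81*(-7 - 44) = 33 + 81*(-51) = 33 - 4131 = -4098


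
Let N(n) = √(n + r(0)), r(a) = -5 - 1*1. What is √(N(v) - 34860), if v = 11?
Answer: √(-34860 + √5) ≈ 186.7*I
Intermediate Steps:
r(a) = -6 (r(a) = -5 - 1 = -6)
N(n) = √(-6 + n) (N(n) = √(n - 6) = √(-6 + n))
√(N(v) - 34860) = √(√(-6 + 11) - 34860) = √(√5 - 34860) = √(-34860 + √5)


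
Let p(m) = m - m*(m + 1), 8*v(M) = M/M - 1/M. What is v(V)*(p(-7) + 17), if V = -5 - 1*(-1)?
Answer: -5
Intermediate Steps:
V = -4 (V = -5 + 1 = -4)
v(M) = ⅛ - 1/(8*M) (v(M) = (M/M - 1/M)/8 = (1 - 1/M)/8 = ⅛ - 1/(8*M))
p(m) = m - m*(1 + m)
v(V)*(p(-7) + 17) = ((⅛)*(-1 - 4)/(-4))*(-1*(-7)² + 17) = ((⅛)*(-¼)*(-5))*(-1*49 + 17) = 5*(-49 + 17)/32 = (5/32)*(-32) = -5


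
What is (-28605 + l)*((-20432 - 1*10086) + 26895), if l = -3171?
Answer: 115124448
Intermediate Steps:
(-28605 + l)*((-20432 - 1*10086) + 26895) = (-28605 - 3171)*((-20432 - 1*10086) + 26895) = -31776*((-20432 - 10086) + 26895) = -31776*(-30518 + 26895) = -31776*(-3623) = 115124448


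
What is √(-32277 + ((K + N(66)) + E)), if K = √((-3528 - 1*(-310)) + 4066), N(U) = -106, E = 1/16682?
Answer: √(-9011836685810 + 1113156496*√53)/16682 ≈ 179.87*I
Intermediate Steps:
E = 1/16682 ≈ 5.9945e-5
K = 4*√53 (K = √((-3528 + 310) + 4066) = √(-3218 + 4066) = √848 = 4*√53 ≈ 29.120)
√(-32277 + ((K + N(66)) + E)) = √(-32277 + ((4*√53 - 106) + 1/16682)) = √(-32277 + ((-106 + 4*√53) + 1/16682)) = √(-32277 + (-1768291/16682 + 4*√53)) = √(-540213205/16682 + 4*√53)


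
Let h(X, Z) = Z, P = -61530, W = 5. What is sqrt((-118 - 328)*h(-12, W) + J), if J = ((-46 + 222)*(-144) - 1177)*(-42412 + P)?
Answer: 12*sqrt(19143358) ≈ 52504.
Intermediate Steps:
J = 2756645782 (J = ((-46 + 222)*(-144) - 1177)*(-42412 - 61530) = (176*(-144) - 1177)*(-103942) = (-25344 - 1177)*(-103942) = -26521*(-103942) = 2756645782)
sqrt((-118 - 328)*h(-12, W) + J) = sqrt((-118 - 328)*5 + 2756645782) = sqrt(-446*5 + 2756645782) = sqrt(-2230 + 2756645782) = sqrt(2756643552) = 12*sqrt(19143358)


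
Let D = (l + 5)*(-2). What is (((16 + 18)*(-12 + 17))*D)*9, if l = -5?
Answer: 0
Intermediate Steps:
D = 0 (D = (-5 + 5)*(-2) = 0*(-2) = 0)
(((16 + 18)*(-12 + 17))*D)*9 = (((16 + 18)*(-12 + 17))*0)*9 = ((34*5)*0)*9 = (170*0)*9 = 0*9 = 0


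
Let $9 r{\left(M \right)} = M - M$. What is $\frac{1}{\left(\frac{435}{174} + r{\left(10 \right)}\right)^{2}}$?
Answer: $\frac{4}{25} \approx 0.16$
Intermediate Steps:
$r{\left(M \right)} = 0$ ($r{\left(M \right)} = \frac{M - M}{9} = \frac{1}{9} \cdot 0 = 0$)
$\frac{1}{\left(\frac{435}{174} + r{\left(10 \right)}\right)^{2}} = \frac{1}{\left(\frac{435}{174} + 0\right)^{2}} = \frac{1}{\left(435 \cdot \frac{1}{174} + 0\right)^{2}} = \frac{1}{\left(\frac{5}{2} + 0\right)^{2}} = \frac{1}{\left(\frac{5}{2}\right)^{2}} = \frac{1}{\frac{25}{4}} = \frac{4}{25}$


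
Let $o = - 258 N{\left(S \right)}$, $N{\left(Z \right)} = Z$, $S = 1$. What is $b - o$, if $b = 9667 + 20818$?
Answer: $30743$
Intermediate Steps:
$o = -258$ ($o = \left(-258\right) 1 = -258$)
$b = 30485$
$b - o = 30485 - -258 = 30485 + 258 = 30743$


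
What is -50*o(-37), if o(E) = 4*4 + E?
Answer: 1050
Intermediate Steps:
o(E) = 16 + E
-50*o(-37) = -50*(16 - 37) = -50*(-21) = 1050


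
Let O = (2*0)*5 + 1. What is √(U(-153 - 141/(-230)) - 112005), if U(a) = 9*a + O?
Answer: I*√5997563030/230 ≈ 336.71*I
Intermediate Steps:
O = 1 (O = 0*5 + 1 = 0 + 1 = 1)
U(a) = 1 + 9*a (U(a) = 9*a + 1 = 1 + 9*a)
√(U(-153 - 141/(-230)) - 112005) = √((1 + 9*(-153 - 141/(-230))) - 112005) = √((1 + 9*(-153 - 141*(-1/230))) - 112005) = √((1 + 9*(-153 + 141/230)) - 112005) = √((1 + 9*(-35049/230)) - 112005) = √((1 - 315441/230) - 112005) = √(-315211/230 - 112005) = √(-26076361/230) = I*√5997563030/230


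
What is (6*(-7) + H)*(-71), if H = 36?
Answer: 426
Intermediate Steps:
(6*(-7) + H)*(-71) = (6*(-7) + 36)*(-71) = (-42 + 36)*(-71) = -6*(-71) = 426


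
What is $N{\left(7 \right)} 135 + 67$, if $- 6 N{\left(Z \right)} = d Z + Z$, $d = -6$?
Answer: $\frac{1709}{2} \approx 854.5$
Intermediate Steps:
$N{\left(Z \right)} = \frac{5 Z}{6}$ ($N{\left(Z \right)} = - \frac{- 6 Z + Z}{6} = - \frac{\left(-5\right) Z}{6} = \frac{5 Z}{6}$)
$N{\left(7 \right)} 135 + 67 = \frac{5}{6} \cdot 7 \cdot 135 + 67 = \frac{35}{6} \cdot 135 + 67 = \frac{1575}{2} + 67 = \frac{1709}{2}$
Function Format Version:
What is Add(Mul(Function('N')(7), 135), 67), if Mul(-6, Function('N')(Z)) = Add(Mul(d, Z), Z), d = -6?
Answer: Rational(1709, 2) ≈ 854.50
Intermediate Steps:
Function('N')(Z) = Mul(Rational(5, 6), Z) (Function('N')(Z) = Mul(Rational(-1, 6), Add(Mul(-6, Z), Z)) = Mul(Rational(-1, 6), Mul(-5, Z)) = Mul(Rational(5, 6), Z))
Add(Mul(Function('N')(7), 135), 67) = Add(Mul(Mul(Rational(5, 6), 7), 135), 67) = Add(Mul(Rational(35, 6), 135), 67) = Add(Rational(1575, 2), 67) = Rational(1709, 2)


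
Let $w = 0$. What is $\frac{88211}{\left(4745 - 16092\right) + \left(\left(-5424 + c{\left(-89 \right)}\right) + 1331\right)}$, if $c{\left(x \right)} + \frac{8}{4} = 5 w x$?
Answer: $- \frac{88211}{15442} \approx -5.7124$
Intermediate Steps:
$c{\left(x \right)} = -2$ ($c{\left(x \right)} = -2 + 5 \cdot 0 x = -2 + 0 x = -2 + 0 = -2$)
$\frac{88211}{\left(4745 - 16092\right) + \left(\left(-5424 + c{\left(-89 \right)}\right) + 1331\right)} = \frac{88211}{\left(4745 - 16092\right) + \left(\left(-5424 - 2\right) + 1331\right)} = \frac{88211}{-11347 + \left(-5426 + 1331\right)} = \frac{88211}{-11347 - 4095} = \frac{88211}{-15442} = 88211 \left(- \frac{1}{15442}\right) = - \frac{88211}{15442}$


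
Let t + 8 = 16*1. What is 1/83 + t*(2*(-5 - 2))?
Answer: -9295/83 ≈ -111.99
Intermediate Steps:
t = 8 (t = -8 + 16*1 = -8 + 16 = 8)
1/83 + t*(2*(-5 - 2)) = 1/83 + 8*(2*(-5 - 2)) = 1/83 + 8*(2*(-7)) = 1/83 + 8*(-14) = 1/83 - 112 = -9295/83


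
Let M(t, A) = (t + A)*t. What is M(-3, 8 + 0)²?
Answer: 225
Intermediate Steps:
M(t, A) = t*(A + t) (M(t, A) = (A + t)*t = t*(A + t))
M(-3, 8 + 0)² = (-3*((8 + 0) - 3))² = (-3*(8 - 3))² = (-3*5)² = (-15)² = 225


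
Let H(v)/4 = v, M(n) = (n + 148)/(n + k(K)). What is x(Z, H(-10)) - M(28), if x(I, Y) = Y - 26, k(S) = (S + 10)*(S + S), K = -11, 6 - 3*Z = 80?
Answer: -1738/25 ≈ -69.520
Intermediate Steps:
Z = -74/3 (Z = 2 - ⅓*80 = 2 - 80/3 = -74/3 ≈ -24.667)
k(S) = 2*S*(10 + S) (k(S) = (10 + S)*(2*S) = 2*S*(10 + S))
M(n) = (148 + n)/(22 + n) (M(n) = (n + 148)/(n + 2*(-11)*(10 - 11)) = (148 + n)/(n + 2*(-11)*(-1)) = (148 + n)/(n + 22) = (148 + n)/(22 + n))
H(v) = 4*v
x(I, Y) = -26 + Y
x(Z, H(-10)) - M(28) = (-26 + 4*(-10)) - (148 + 28)/(22 + 28) = (-26 - 40) - 176/50 = -66 - 176/50 = -66 - 1*88/25 = -66 - 88/25 = -1738/25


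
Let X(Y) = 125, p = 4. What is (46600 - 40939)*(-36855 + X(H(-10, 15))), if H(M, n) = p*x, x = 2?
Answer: -207928530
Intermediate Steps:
H(M, n) = 8 (H(M, n) = 4*2 = 8)
(46600 - 40939)*(-36855 + X(H(-10, 15))) = (46600 - 40939)*(-36855 + 125) = 5661*(-36730) = -207928530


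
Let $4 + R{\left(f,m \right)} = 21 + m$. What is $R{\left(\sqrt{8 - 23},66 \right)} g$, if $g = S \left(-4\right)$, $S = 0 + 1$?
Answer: $-332$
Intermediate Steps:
$S = 1$
$R{\left(f,m \right)} = 17 + m$ ($R{\left(f,m \right)} = -4 + \left(21 + m\right) = 17 + m$)
$g = -4$ ($g = 1 \left(-4\right) = -4$)
$R{\left(\sqrt{8 - 23},66 \right)} g = \left(17 + 66\right) \left(-4\right) = 83 \left(-4\right) = -332$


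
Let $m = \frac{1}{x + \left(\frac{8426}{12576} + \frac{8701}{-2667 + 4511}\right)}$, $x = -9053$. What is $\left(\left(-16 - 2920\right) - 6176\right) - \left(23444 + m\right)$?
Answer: $- \frac{853843817504916}{26226926539} \approx -32556.0$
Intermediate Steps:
$m = - \frac{2898768}{26226926539}$ ($m = \frac{1}{-9053 + \left(\frac{8426}{12576} + \frac{8701}{-2667 + 4511}\right)} = \frac{1}{-9053 + \left(8426 \cdot \frac{1}{12576} + \frac{8701}{1844}\right)} = \frac{1}{-9053 + \left(\frac{4213}{6288} + 8701 \cdot \frac{1}{1844}\right)} = \frac{1}{-9053 + \left(\frac{4213}{6288} + \frac{8701}{1844}\right)} = \frac{1}{-9053 + \frac{15620165}{2898768}} = \frac{1}{- \frac{26226926539}{2898768}} = - \frac{2898768}{26226926539} \approx -0.00011053$)
$\left(\left(-16 - 2920\right) - 6176\right) - \left(23444 + m\right) = \left(\left(-16 - 2920\right) - 6176\right) - \left(23444 - \frac{2898768}{26226926539}\right) = \left(-2936 - 6176\right) - \frac{614864062881548}{26226926539} = -9112 - \frac{614864062881548}{26226926539} = - \frac{853843817504916}{26226926539}$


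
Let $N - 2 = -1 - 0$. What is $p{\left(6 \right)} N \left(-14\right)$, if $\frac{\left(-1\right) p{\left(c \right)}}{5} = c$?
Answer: $420$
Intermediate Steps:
$p{\left(c \right)} = - 5 c$
$N = 1$ ($N = 2 - 1 = 1$)
$p{\left(6 \right)} N \left(-14\right) = \left(-5\right) 6 \cdot 1 \left(-14\right) = \left(-30\right) 1 \left(-14\right) = \left(-30\right) \left(-14\right) = 420$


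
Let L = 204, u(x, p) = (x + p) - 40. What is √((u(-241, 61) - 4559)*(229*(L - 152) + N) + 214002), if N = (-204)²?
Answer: 81*I*√38954 ≈ 15987.0*I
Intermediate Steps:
N = 41616
u(x, p) = -40 + p + x (u(x, p) = (p + x) - 40 = -40 + p + x)
√((u(-241, 61) - 4559)*(229*(L - 152) + N) + 214002) = √(((-40 + 61 - 241) - 4559)*(229*(204 - 152) + 41616) + 214002) = √((-220 - 4559)*(229*52 + 41616) + 214002) = √(-4779*(11908 + 41616) + 214002) = √(-4779*53524 + 214002) = √(-255791196 + 214002) = √(-255577194) = 81*I*√38954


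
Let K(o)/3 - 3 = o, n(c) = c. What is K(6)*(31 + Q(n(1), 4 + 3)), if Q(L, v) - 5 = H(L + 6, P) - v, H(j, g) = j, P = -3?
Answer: 972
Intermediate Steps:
K(o) = 9 + 3*o
Q(L, v) = 11 + L - v (Q(L, v) = 5 + ((L + 6) - v) = 5 + ((6 + L) - v) = 5 + (6 + L - v) = 11 + L - v)
K(6)*(31 + Q(n(1), 4 + 3)) = (9 + 3*6)*(31 + (11 + 1 - (4 + 3))) = (9 + 18)*(31 + (11 + 1 - 1*7)) = 27*(31 + (11 + 1 - 7)) = 27*(31 + 5) = 27*36 = 972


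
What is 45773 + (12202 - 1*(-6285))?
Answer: 64260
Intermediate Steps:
45773 + (12202 - 1*(-6285)) = 45773 + (12202 + 6285) = 45773 + 18487 = 64260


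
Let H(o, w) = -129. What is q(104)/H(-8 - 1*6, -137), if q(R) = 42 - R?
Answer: 62/129 ≈ 0.48062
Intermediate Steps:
q(104)/H(-8 - 1*6, -137) = (42 - 1*104)/(-129) = (42 - 104)*(-1/129) = -62*(-1/129) = 62/129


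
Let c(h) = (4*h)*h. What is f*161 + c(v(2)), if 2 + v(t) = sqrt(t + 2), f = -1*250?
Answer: -40250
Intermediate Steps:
f = -250
v(t) = -2 + sqrt(2 + t) (v(t) = -2 + sqrt(t + 2) = -2 + sqrt(2 + t))
c(h) = 4*h**2
f*161 + c(v(2)) = -250*161 + 4*(-2 + sqrt(2 + 2))**2 = -40250 + 4*(-2 + sqrt(4))**2 = -40250 + 4*(-2 + 2)**2 = -40250 + 4*0**2 = -40250 + 4*0 = -40250 + 0 = -40250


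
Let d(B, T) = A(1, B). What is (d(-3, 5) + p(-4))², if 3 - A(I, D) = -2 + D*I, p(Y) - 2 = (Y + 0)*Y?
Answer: 676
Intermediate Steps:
p(Y) = 2 + Y² (p(Y) = 2 + (Y + 0)*Y = 2 + Y*Y = 2 + Y²)
A(I, D) = 5 - D*I (A(I, D) = 3 - (-2 + D*I) = 3 + (2 - D*I) = 5 - D*I)
d(B, T) = 5 - B (d(B, T) = 5 - 1*B*1 = 5 - B)
(d(-3, 5) + p(-4))² = ((5 - 1*(-3)) + (2 + (-4)²))² = ((5 + 3) + (2 + 16))² = (8 + 18)² = 26² = 676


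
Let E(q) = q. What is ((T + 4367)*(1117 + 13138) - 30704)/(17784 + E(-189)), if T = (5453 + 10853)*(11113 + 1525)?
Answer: 979221532007/5865 ≈ 1.6696e+8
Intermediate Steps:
T = 206075228 (T = 16306*12638 = 206075228)
((T + 4367)*(1117 + 13138) - 30704)/(17784 + E(-189)) = ((206075228 + 4367)*(1117 + 13138) - 30704)/(17784 - 189) = (206079595*14255 - 30704)/17595 = (2937664626725 - 30704)*(1/17595) = 2937664596021*(1/17595) = 979221532007/5865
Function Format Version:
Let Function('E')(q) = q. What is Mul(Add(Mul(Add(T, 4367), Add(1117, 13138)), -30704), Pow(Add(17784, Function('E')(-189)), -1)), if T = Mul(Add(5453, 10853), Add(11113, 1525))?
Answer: Rational(979221532007, 5865) ≈ 1.6696e+8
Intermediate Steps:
T = 206075228 (T = Mul(16306, 12638) = 206075228)
Mul(Add(Mul(Add(T, 4367), Add(1117, 13138)), -30704), Pow(Add(17784, Function('E')(-189)), -1)) = Mul(Add(Mul(Add(206075228, 4367), Add(1117, 13138)), -30704), Pow(Add(17784, -189), -1)) = Mul(Add(Mul(206079595, 14255), -30704), Pow(17595, -1)) = Mul(Add(2937664626725, -30704), Rational(1, 17595)) = Mul(2937664596021, Rational(1, 17595)) = Rational(979221532007, 5865)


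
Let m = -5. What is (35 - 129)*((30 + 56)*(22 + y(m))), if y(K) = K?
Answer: -137428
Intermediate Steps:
(35 - 129)*((30 + 56)*(22 + y(m))) = (35 - 129)*((30 + 56)*(22 - 5)) = -8084*17 = -94*1462 = -137428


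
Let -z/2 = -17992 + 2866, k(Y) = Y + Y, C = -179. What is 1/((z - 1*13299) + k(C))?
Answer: 1/16595 ≈ 6.0259e-5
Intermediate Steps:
k(Y) = 2*Y
z = 30252 (z = -2*(-17992 + 2866) = -2*(-15126) = 30252)
1/((z - 1*13299) + k(C)) = 1/((30252 - 1*13299) + 2*(-179)) = 1/((30252 - 13299) - 358) = 1/(16953 - 358) = 1/16595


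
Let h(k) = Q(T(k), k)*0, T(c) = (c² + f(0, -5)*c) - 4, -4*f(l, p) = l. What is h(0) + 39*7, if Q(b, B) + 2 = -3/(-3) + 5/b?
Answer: 273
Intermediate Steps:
f(l, p) = -l/4
T(c) = -4 + c² (T(c) = (c² + (-¼*0)*c) - 4 = (c² + 0*c) - 4 = (c² + 0) - 4 = c² - 4 = -4 + c²)
Q(b, B) = -1 + 5/b (Q(b, B) = -2 + (-3/(-3) + 5/b) = -2 + (-3*(-⅓) + 5/b) = -2 + (1 + 5/b) = -1 + 5/b)
h(k) = 0 (h(k) = ((5 - (-4 + k²))/(-4 + k²))*0 = ((5 + (4 - k²))/(-4 + k²))*0 = ((9 - k²)/(-4 + k²))*0 = 0)
h(0) + 39*7 = 0 + 39*7 = 0 + 273 = 273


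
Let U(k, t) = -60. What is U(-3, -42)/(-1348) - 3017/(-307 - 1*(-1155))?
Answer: -1004009/285776 ≈ -3.5133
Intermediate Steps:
U(-3, -42)/(-1348) - 3017/(-307 - 1*(-1155)) = -60/(-1348) - 3017/(-307 - 1*(-1155)) = -60*(-1/1348) - 3017/(-307 + 1155) = 15/337 - 3017/848 = -1004009/285776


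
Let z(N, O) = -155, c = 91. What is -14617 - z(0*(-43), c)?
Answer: -14462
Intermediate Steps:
-14617 - z(0*(-43), c) = -14617 - 1*(-155) = -14617 + 155 = -14462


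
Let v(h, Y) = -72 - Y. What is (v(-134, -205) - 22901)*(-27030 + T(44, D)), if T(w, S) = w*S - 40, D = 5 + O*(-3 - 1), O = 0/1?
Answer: 611320800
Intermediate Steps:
O = 0 (O = 0*1 = 0)
D = 5 (D = 5 + 0*(-3 - 1) = 5 + 0*(-4) = 5 + 0 = 5)
T(w, S) = -40 + S*w (T(w, S) = S*w - 40 = -40 + S*w)
(v(-134, -205) - 22901)*(-27030 + T(44, D)) = ((-72 - 1*(-205)) - 22901)*(-27030 + (-40 + 5*44)) = ((-72 + 205) - 22901)*(-27030 + (-40 + 220)) = (133 - 22901)*(-27030 + 180) = -22768*(-26850) = 611320800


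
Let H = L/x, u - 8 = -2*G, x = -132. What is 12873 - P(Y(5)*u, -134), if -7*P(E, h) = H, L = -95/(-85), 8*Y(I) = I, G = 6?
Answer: 202209065/15708 ≈ 12873.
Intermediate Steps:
Y(I) = I/8
L = 19/17 (L = -95*(-1/85) = 19/17 ≈ 1.1176)
u = -4 (u = 8 - 2*6 = 8 - 12 = -4)
H = -19/2244 (H = (19/17)/(-132) = (19/17)*(-1/132) = -19/2244 ≈ -0.0084670)
P(E, h) = 19/15708 (P(E, h) = -⅐*(-19/2244) = 19/15708)
12873 - P(Y(5)*u, -134) = 12873 - 1*19/15708 = 12873 - 19/15708 = 202209065/15708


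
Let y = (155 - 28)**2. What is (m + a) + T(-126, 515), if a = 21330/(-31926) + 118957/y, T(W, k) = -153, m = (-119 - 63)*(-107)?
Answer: 1658750395891/85822409 ≈ 19328.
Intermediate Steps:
m = 19474 (m = -182*(-107) = 19474)
y = 16129 (y = 127**2 = 16129)
a = 575631602/85822409 (a = 21330/(-31926) + 118957/16129 = 21330*(-1/31926) + 118957*(1/16129) = -3555/5321 + 118957/16129 = 575631602/85822409 ≈ 6.7072)
(m + a) + T(-126, 515) = (19474 + 575631602/85822409) - 153 = 1671881224468/85822409 - 153 = 1658750395891/85822409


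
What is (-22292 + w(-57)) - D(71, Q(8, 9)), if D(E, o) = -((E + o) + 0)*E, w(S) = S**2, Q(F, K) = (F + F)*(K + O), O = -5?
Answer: -9458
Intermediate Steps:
Q(F, K) = 2*F*(-5 + K) (Q(F, K) = (F + F)*(K - 5) = (2*F)*(-5 + K) = 2*F*(-5 + K))
D(E, o) = -E*(E + o) (D(E, o) = -(E + o)*E = -E*(E + o))
(-22292 + w(-57)) - D(71, Q(8, 9)) = (-22292 + (-57)**2) - (-1)*71*(71 + 2*8*(-5 + 9)) = (-22292 + 3249) - (-1)*71*(71 + 2*8*4) = -19043 - (-1)*71*(71 + 64) = -19043 - (-1)*71*135 = -19043 - 1*(-9585) = -19043 + 9585 = -9458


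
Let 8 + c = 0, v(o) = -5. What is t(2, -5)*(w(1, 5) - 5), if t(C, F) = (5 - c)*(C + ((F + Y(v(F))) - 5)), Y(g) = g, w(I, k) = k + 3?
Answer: -507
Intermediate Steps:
w(I, k) = 3 + k
c = -8 (c = -8 + 0 = -8)
t(C, F) = -130 + 13*C + 13*F (t(C, F) = (5 - 1*(-8))*(C + ((F - 5) - 5)) = (5 + 8)*(C + ((-5 + F) - 5)) = 13*(C + (-10 + F)) = 13*(-10 + C + F) = -130 + 13*C + 13*F)
t(2, -5)*(w(1, 5) - 5) = (-130 + 13*2 + 13*(-5))*((3 + 5) - 5) = (-130 + 26 - 65)*(8 - 5) = -169*3 = -507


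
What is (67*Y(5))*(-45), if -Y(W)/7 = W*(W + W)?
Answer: 1055250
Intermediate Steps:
Y(W) = -14*W² (Y(W) = -7*W*(W + W) = -7*W*2*W = -14*W²)
(67*Y(5))*(-45) = (67*(-14*5²))*(-45) = (67*(-14*25))*(-45) = (67*(-350))*(-45) = -23450*(-45) = 1055250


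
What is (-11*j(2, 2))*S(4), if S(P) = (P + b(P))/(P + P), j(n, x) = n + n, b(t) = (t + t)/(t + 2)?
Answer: -88/3 ≈ -29.333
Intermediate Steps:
b(t) = 2*t/(2 + t) (b(t) = (2*t)/(2 + t) = 2*t/(2 + t))
j(n, x) = 2*n
S(P) = (P + 2*P/(2 + P))/(2*P) (S(P) = (P + 2*P/(2 + P))/(P + P) = (P + 2*P/(2 + P))/((2*P)) = (P + 2*P/(2 + P))*(1/(2*P)) = (P + 2*P/(2 + P))/(2*P))
(-11*j(2, 2))*S(4) = (-22*2)*((4 + 4)/(2*(2 + 4))) = (-11*4)*((½)*8/6) = -22*8/6 = -44*⅔ = -88/3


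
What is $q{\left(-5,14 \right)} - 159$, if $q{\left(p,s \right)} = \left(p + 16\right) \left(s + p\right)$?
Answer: $-60$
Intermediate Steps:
$q{\left(p,s \right)} = \left(16 + p\right) \left(p + s\right)$
$q{\left(-5,14 \right)} - 159 = \left(\left(-5\right)^{2} + 16 \left(-5\right) + 16 \cdot 14 - 70\right) - 159 = \left(25 - 80 + 224 - 70\right) - 159 = 99 - 159 = -60$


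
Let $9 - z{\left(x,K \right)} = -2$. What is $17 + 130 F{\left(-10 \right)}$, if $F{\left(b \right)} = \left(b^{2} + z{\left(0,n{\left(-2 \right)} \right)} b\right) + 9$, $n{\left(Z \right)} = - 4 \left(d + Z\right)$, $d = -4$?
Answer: $-113$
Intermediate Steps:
$n{\left(Z \right)} = 16 - 4 Z$ ($n{\left(Z \right)} = - 4 \left(-4 + Z\right) = 16 - 4 Z$)
$z{\left(x,K \right)} = 11$ ($z{\left(x,K \right)} = 9 - -2 = 9 + 2 = 11$)
$F{\left(b \right)} = 9 + b^{2} + 11 b$ ($F{\left(b \right)} = \left(b^{2} + 11 b\right) + 9 = 9 + b^{2} + 11 b$)
$17 + 130 F{\left(-10 \right)} = 17 + 130 \left(9 + \left(-10\right)^{2} + 11 \left(-10\right)\right) = 17 + 130 \left(9 + 100 - 110\right) = 17 + 130 \left(-1\right) = 17 - 130 = -113$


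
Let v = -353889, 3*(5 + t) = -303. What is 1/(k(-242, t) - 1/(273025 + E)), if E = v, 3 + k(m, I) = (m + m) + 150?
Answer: -80864/27251167 ≈ -0.0029674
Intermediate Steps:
t = -106 (t = -5 + (⅓)*(-303) = -5 - 101 = -106)
k(m, I) = 147 + 2*m (k(m, I) = -3 + ((m + m) + 150) = -3 + (2*m + 150) = -3 + (150 + 2*m) = 147 + 2*m)
E = -353889
1/(k(-242, t) - 1/(273025 + E)) = 1/((147 + 2*(-242)) - 1/(273025 - 353889)) = 1/((147 - 484) - 1/(-80864)) = 1/(-337 - 1*(-1/80864)) = 1/(-337 + 1/80864) = 1/(-27251167/80864) = -80864/27251167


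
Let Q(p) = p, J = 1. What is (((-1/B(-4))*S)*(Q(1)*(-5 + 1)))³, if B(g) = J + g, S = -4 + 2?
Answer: 512/27 ≈ 18.963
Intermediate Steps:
S = -2
B(g) = 1 + g
(((-1/B(-4))*S)*(Q(1)*(-5 + 1)))³ = ((-1/(1 - 4)*(-2))*(1*(-5 + 1)))³ = ((-1/(-3)*(-2))*(1*(-4)))³ = ((-1*(-⅓)*(-2))*(-4))³ = (((⅓)*(-2))*(-4))³ = (-⅔*(-4))³ = (8/3)³ = 512/27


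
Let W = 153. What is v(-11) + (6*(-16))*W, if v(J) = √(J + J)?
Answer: -14688 + I*√22 ≈ -14688.0 + 4.6904*I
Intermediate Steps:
v(J) = √2*√J (v(J) = √(2*J) = √2*√J)
v(-11) + (6*(-16))*W = √2*√(-11) + (6*(-16))*153 = √2*(I*√11) - 96*153 = I*√22 - 14688 = -14688 + I*√22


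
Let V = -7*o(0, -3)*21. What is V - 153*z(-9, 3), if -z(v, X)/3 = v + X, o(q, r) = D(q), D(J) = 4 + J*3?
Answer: -3342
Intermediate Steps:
D(J) = 4 + 3*J
o(q, r) = 4 + 3*q
z(v, X) = -3*X - 3*v (z(v, X) = -3*(v + X) = -3*(X + v) = -3*X - 3*v)
V = -588 (V = -7*(4 + 3*0)*21 = -7*(4 + 0)*21 = -7*4*21 = -28*21 = -588)
V - 153*z(-9, 3) = -588 - 153*(-3*3 - 3*(-9)) = -588 - 153*(-9 + 27) = -588 - 153*18 = -588 - 2754 = -3342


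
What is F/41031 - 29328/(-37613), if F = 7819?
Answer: 1497453215/1543299003 ≈ 0.97029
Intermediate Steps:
F/41031 - 29328/(-37613) = 7819/41031 - 29328/(-37613) = 7819*(1/41031) - 29328*(-1/37613) = 7819/41031 + 29328/37613 = 1497453215/1543299003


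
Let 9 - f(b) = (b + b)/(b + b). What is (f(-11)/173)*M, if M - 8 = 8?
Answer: 128/173 ≈ 0.73988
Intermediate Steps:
M = 16 (M = 8 + 8 = 16)
f(b) = 8 (f(b) = 9 - (b + b)/(b + b) = 9 - 2*b/(2*b) = 9 - 2*b*1/(2*b) = 9 - 1*1 = 9 - 1 = 8)
(f(-11)/173)*M = (8/173)*16 = 128/173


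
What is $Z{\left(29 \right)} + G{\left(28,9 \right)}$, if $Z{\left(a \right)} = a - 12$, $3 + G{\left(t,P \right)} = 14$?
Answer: $28$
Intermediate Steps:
$G{\left(t,P \right)} = 11$ ($G{\left(t,P \right)} = -3 + 14 = 11$)
$Z{\left(a \right)} = -12 + a$
$Z{\left(29 \right)} + G{\left(28,9 \right)} = \left(-12 + 29\right) + 11 = 17 + 11 = 28$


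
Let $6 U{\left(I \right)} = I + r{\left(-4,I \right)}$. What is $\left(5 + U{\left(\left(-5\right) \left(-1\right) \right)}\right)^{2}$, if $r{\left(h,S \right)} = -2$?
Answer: $\frac{121}{4} \approx 30.25$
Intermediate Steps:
$U{\left(I \right)} = - \frac{1}{3} + \frac{I}{6}$ ($U{\left(I \right)} = \frac{I - 2}{6} = \frac{-2 + I}{6} = - \frac{1}{3} + \frac{I}{6}$)
$\left(5 + U{\left(\left(-5\right) \left(-1\right) \right)}\right)^{2} = \left(5 - \left(\frac{1}{3} - \frac{\left(-5\right) \left(-1\right)}{6}\right)\right)^{2} = \left(5 + \left(- \frac{1}{3} + \frac{1}{6} \cdot 5\right)\right)^{2} = \left(5 + \left(- \frac{1}{3} + \frac{5}{6}\right)\right)^{2} = \left(5 + \frac{1}{2}\right)^{2} = \left(\frac{11}{2}\right)^{2} = \frac{121}{4}$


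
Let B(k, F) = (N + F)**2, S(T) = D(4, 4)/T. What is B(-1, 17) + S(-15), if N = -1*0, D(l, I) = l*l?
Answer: 4319/15 ≈ 287.93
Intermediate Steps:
D(l, I) = l**2
N = 0
S(T) = 16/T (S(T) = 4**2/T = 16/T)
B(k, F) = F**2 (B(k, F) = (0 + F)**2 = F**2)
B(-1, 17) + S(-15) = 17**2 + 16/(-15) = 289 + 16*(-1/15) = 289 - 16/15 = 4319/15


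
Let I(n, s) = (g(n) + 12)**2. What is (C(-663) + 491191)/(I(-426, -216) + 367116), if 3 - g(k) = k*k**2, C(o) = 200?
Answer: 163797/1992216388749599 ≈ 8.2218e-11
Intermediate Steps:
g(k) = 3 - k**3 (g(k) = 3 - k*k**2 = 3 - k**3)
I(n, s) = (15 - n**3)**2 (I(n, s) = ((3 - n**3) + 12)**2 = (15 - n**3)**2)
(C(-663) + 491191)/(I(-426, -216) + 367116) = (200 + 491191)/((-15 + (-426)**3)**2 + 367116) = 491391/((-15 - 77308776)**2 + 367116) = 491391/((-77308791)**2 + 367116) = 491391/(5976649165881681 + 367116) = 491391/5976649166248797 = 491391*(1/5976649166248797) = 163797/1992216388749599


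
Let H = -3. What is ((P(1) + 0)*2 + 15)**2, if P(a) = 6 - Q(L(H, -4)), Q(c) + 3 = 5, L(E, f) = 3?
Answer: 529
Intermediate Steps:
Q(c) = 2 (Q(c) = -3 + 5 = 2)
P(a) = 4 (P(a) = 6 - 1*2 = 6 - 2 = 4)
((P(1) + 0)*2 + 15)**2 = ((4 + 0)*2 + 15)**2 = (4*2 + 15)**2 = (8 + 15)**2 = 23**2 = 529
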